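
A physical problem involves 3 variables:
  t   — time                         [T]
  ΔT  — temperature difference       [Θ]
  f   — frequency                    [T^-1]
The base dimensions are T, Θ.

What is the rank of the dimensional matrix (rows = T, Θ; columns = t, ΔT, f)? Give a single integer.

Exponent matrix [T,Θ] × [t,ΔT,f]:
  T: [ 1  0 -1]
  Θ: [ 0  1  0]
Row reduction gives pivot columns t,ΔT; rank = 2

2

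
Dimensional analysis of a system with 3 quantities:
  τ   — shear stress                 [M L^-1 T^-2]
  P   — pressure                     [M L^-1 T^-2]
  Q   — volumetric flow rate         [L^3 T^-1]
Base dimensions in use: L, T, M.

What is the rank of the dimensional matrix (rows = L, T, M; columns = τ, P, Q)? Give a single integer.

2

Dimensional matrix (L×T×M by τ×P×Q):
  L: [-1 -1  3]
  T: [-2 -2 -1]
  M: [ 1  1  0]
Echelon form has 2 nonzero rows (pivots: τ,Q)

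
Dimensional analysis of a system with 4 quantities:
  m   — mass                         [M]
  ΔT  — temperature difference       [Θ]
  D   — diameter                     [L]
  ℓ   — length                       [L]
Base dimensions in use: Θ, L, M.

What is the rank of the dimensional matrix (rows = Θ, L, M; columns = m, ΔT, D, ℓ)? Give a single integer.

Exponent matrix [Θ,L,M] × [m,ΔT,D,ℓ]:
  Θ: [ 0  1  0  0]
  L: [ 0  0  1  1]
  M: [ 1  0  0  0]
RREF → pivots at {m,ΔT,D} ⇒ r = 3

3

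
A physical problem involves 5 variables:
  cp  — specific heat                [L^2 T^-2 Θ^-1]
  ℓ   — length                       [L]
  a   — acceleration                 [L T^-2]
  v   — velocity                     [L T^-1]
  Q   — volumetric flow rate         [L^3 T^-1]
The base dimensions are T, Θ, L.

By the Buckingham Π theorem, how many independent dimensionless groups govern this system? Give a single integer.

2

Dimensional matrix (T×Θ×L by cp×ℓ×a×v×Q):
  T: [-2  0 -2 -1 -1]
  Θ: [-1  0  0  0  0]
  L: [ 2  1  1  1  3]
RREF → pivots at {cp,ℓ,a} ⇒ r = 3
n=5, r=3 ⇒ 2 dimensionless groups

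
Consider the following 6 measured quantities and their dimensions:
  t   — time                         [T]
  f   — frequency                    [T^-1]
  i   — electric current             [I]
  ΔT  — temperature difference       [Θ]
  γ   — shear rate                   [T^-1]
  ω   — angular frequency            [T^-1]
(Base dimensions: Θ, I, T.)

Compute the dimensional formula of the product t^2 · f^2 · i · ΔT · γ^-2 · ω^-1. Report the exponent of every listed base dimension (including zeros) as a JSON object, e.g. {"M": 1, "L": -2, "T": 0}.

Write exponents as rows Θ,I,T / cols t,f,i,ΔT,γ,ω:
  Θ: [ 0  0  0  1  0  0]
  I: [ 0  0  1  0  0  0]
  T: [ 1 -1  0  0 -1 -1]
  [Θ]: (2)·0+(2)·0+(1)·0+(1)·1+(-2)·0+(-1)·0 = 1
  [I]: (2)·0+(2)·0+(1)·1+(1)·0+(-2)·0+(-1)·0 = 1
  [T]: (2)·1+(2)·-1+(1)·0+(1)·0+(-2)·-1+(-1)·-1 = 3
⇒ Θ I T^3

{"Θ": 1, "I": 1, "T": 3}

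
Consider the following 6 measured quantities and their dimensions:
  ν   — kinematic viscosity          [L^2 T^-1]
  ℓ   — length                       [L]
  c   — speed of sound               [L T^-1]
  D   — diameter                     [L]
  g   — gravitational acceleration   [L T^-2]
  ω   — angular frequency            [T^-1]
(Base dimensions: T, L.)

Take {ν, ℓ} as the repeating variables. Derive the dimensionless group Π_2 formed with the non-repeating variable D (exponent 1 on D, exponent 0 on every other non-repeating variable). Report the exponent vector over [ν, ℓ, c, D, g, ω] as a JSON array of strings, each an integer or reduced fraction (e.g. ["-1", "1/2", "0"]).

Write exponents as rows T,L / cols ν,ℓ,c,D,g,ω:
  T: [-1  0 -1  0 -2 -1]
  L: [ 2  1  1  1  1  0]
RREF → pivots at {ν,ℓ} ⇒ r = 2
Pivot set = {ν,ℓ}, free = {c,D,g,ω}
RREF:
  r0: [   1    0    1    0    2    1]
  r1: [   0    1   -1    1   -3   -2]
Fix exponent of D at 1, c at 0, g at 0, ω at 0; solve each RREF row for its pivot's exponent:
  r0: exp(ν) + (0)·1 = 0 ⇒ exp(ν) = 0
  r1: exp(ℓ) + (1)·1 = 0 ⇒ exp(ℓ) = -1
Π_2 = ℓ^-1 · D

["0", "-1", "0", "1", "0", "0"]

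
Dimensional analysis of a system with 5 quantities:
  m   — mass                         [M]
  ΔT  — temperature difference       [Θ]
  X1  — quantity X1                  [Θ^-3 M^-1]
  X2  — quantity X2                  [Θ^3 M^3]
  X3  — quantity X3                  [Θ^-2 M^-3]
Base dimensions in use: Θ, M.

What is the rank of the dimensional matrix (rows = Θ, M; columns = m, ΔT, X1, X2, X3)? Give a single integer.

Write exponents as rows Θ,M / cols m,ΔT,X1,X2,X3:
  Θ: [ 0  1 -3  3 -2]
  M: [ 1  0 -1  3 -3]
Row reduction gives pivot columns m,ΔT; rank = 2

2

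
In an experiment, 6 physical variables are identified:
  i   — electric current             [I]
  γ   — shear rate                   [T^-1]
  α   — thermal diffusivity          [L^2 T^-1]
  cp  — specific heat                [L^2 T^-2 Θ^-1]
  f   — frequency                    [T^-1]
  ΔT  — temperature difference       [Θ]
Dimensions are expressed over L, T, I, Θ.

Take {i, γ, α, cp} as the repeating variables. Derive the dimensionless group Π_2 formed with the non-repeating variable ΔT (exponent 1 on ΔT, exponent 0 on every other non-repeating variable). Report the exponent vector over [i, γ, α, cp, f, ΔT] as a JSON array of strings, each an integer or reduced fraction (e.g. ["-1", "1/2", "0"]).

Exponent matrix [L,T,I,Θ] × [i,γ,α,cp,f,ΔT]:
  L: [ 0  0  2  2  0  0]
  T: [ 0 -1 -1 -2 -1  0]
  I: [ 1  0  0  0  0  0]
  Θ: [ 0  0  0 -1  0  1]
Echelon form has 4 nonzero rows (pivots: i,γ,α,cp)
Repeat: i,γ,α,cp; free: f,ΔT
RREF:
  r0: [   1    0    0    0    0    0]
  r1: [   0    1    0    0    1    1]
  r2: [   0    0    1    0    0    1]
  r3: [   0    0    0    1    0   -1]
Fix exponent of ΔT at 1, f at 0; solve each RREF row for its pivot's exponent:
  r0: exp(i) + (0)·1 = 0 ⇒ exp(i) = 0
  r1: exp(γ) + (1)·1 = 0 ⇒ exp(γ) = -1
  r2: exp(α) + (1)·1 = 0 ⇒ exp(α) = -1
  r3: exp(cp) + (-1)·1 = 0 ⇒ exp(cp) = 1
Π_2 = γ^-1 · α^-1 · cp · ΔT

["0", "-1", "-1", "1", "0", "1"]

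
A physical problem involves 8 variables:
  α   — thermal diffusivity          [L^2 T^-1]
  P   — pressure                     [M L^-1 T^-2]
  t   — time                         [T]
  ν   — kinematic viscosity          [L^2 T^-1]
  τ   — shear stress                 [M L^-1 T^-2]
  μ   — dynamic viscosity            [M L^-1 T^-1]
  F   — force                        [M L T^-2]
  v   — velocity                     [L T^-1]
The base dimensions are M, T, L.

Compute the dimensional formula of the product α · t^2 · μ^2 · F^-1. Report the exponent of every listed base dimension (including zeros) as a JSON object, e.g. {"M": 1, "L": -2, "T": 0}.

{"M": 1, "T": 1, "L": -1}

Write exponents as rows M,T,L / cols α,P,t,ν,τ,μ,F,v:
  M: [ 0  1  0  0  1  1  1  0]
  T: [-1 -2  1 -1 -2 -1 -2 -1]
  L: [ 2 -1  0  2 -1 -1  1  1]
  [M]: (1)·0+(2)·0+(2)·1+(-1)·1 = 1
  [T]: (1)·-1+(2)·1+(2)·-1+(-1)·-2 = 1
  [L]: (1)·2+(2)·0+(2)·-1+(-1)·1 = -1
⇒ M T L^-1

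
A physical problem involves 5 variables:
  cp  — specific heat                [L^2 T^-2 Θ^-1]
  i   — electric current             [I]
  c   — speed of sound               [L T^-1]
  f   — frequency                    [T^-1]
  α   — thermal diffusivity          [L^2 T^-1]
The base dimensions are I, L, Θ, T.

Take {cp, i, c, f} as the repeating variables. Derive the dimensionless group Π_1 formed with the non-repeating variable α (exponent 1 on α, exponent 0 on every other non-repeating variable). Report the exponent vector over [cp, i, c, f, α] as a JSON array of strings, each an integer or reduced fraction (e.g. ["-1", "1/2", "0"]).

["0", "0", "-2", "1", "1"]

Exponent matrix [I,L,Θ,T] × [cp,i,c,f,α]:
  I: [ 0  1  0  0  0]
  L: [ 2  0  1  0  2]
  Θ: [-1  0  0  0  0]
  T: [-2  0 -1 -1 -1]
Row reduction gives pivot columns cp,i,c,f; rank = 4
Repeat: cp,i,c,f; free: α
RREF:
  r0: [   1    0    0    0    0]
  r1: [   0    1    0    0    0]
  r2: [   0    0    1    0    2]
  r3: [   0    0    0    1   -1]
Fix exponent of α at 1; solve each RREF row for its pivot's exponent:
  r0: exp(cp) + (0)·1 = 0 ⇒ exp(cp) = 0
  r1: exp(i) + (0)·1 = 0 ⇒ exp(i) = 0
  r2: exp(c) + (2)·1 = 0 ⇒ exp(c) = -2
  r3: exp(f) + (-1)·1 = 0 ⇒ exp(f) = 1
Π_1 = c^-2 · f · α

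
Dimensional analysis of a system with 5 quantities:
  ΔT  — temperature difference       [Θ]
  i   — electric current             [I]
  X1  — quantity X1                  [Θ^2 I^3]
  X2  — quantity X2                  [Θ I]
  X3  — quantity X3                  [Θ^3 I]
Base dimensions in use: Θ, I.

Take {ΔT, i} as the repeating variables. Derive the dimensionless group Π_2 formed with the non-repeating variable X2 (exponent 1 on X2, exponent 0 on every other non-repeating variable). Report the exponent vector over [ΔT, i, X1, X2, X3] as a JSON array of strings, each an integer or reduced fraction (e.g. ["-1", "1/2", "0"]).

Dimensional matrix (Θ×I by ΔT×i×X1×X2×X3):
  Θ: [ 1  0  2  1  3]
  I: [ 0  1  3  1  1]
Row reduction gives pivot columns ΔT,i; rank = 2
Repeat: ΔT,i; free: X1,X2,X3
RREF:
  r0: [   1    0    2    1    3]
  r1: [   0    1    3    1    1]
Fix exponent of X2 at 1, X1 at 0, X3 at 0; solve each RREF row for its pivot's exponent:
  r0: exp(ΔT) + (1)·1 = 0 ⇒ exp(ΔT) = -1
  r1: exp(i) + (1)·1 = 0 ⇒ exp(i) = -1
Π_2 = ΔT^-1 · i^-1 · X2

["-1", "-1", "0", "1", "0"]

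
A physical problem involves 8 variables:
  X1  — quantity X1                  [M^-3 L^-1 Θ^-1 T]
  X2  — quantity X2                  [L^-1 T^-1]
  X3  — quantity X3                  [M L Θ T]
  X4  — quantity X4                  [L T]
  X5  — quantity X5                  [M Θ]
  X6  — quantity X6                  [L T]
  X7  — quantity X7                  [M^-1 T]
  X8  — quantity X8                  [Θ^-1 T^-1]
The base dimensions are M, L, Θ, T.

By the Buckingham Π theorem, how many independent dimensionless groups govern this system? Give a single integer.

5

Exponent matrix [M,L,Θ,T] × [X1,X2,X3,X4,X5,X6,X7,X8]:
  M: [-3  0  1  0  1  0 -1  0]
  L: [-1 -1  1  1  0  1  0  0]
  Θ: [-1  0  1  0  1  0  0 -1]
  T: [ 1 -1  1  1  0  1  1 -1]
RREF → pivots at {X1,X2,X3} ⇒ r = 3
8 vars − rank 3 = 5 Π groups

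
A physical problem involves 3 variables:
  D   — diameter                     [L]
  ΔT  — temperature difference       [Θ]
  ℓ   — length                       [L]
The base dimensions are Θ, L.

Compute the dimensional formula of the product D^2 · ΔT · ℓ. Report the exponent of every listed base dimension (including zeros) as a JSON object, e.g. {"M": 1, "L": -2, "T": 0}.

Dimensional matrix (Θ×L by D×ΔT×ℓ):
  Θ: [ 0  1  0]
  L: [ 1  0  1]
  [Θ]: (2)·0+(1)·1+(1)·0 = 1
  [L]: (2)·1+(1)·0+(1)·1 = 3
⇒ Θ L^3

{"Θ": 1, "L": 3}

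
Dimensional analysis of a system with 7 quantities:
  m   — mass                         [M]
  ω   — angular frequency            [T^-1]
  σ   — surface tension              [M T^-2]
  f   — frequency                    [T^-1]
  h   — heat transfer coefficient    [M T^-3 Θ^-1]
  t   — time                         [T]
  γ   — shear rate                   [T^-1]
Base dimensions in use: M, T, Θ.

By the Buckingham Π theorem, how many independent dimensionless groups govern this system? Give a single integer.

Dimensional matrix (M×T×Θ by m×ω×σ×f×h×t×γ):
  M: [ 1  0  1  0  1  0  0]
  T: [ 0 -1 -2 -1 -3  1 -1]
  Θ: [ 0  0  0  0 -1  0  0]
Echelon form has 3 nonzero rows (pivots: m,ω,h)
n=7, r=3 ⇒ 4 dimensionless groups

4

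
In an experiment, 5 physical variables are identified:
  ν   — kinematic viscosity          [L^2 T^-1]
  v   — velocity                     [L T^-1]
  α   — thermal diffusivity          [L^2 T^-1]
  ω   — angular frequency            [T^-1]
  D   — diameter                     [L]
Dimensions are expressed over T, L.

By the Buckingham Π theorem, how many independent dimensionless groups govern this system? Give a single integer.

Write exponents as rows T,L / cols ν,v,α,ω,D:
  T: [-1 -1 -1 -1  0]
  L: [ 2  1  2  0  1]
Row reduction gives pivot columns ν,v; rank = 2
Π count = n − r = 5 − 2 = 3

3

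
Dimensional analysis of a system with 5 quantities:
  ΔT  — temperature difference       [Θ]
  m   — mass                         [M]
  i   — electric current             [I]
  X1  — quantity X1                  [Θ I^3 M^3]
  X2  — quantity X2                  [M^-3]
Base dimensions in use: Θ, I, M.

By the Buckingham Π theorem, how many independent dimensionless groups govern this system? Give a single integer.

2

Dimensional matrix (Θ×I×M by ΔT×m×i×X1×X2):
  Θ: [ 1  0  0  1  0]
  I: [ 0  0  1  3  0]
  M: [ 0  1  0  3 -3]
Echelon form has 3 nonzero rows (pivots: ΔT,m,i)
n=5, r=3 ⇒ 2 dimensionless groups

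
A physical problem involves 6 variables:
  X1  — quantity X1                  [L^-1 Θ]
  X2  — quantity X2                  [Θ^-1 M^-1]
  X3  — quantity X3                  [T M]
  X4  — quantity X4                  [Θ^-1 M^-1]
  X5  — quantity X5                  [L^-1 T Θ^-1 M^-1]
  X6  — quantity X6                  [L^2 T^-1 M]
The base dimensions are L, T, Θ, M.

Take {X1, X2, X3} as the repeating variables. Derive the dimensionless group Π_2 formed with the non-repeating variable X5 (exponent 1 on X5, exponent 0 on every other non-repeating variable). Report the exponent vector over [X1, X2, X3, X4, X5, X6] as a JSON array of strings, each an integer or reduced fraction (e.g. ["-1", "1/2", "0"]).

["-1", "-2", "-1", "0", "1", "0"]

Dimensional matrix (L×T×Θ×M by X1×X2×X3×X4×X5×X6):
  L: [-1  0  0  0 -1  2]
  T: [ 0  0  1  0  1 -1]
  Θ: [ 1 -1  0 -1 -1  0]
  M: [ 0 -1  1 -1 -1  1]
Row reduction gives pivot columns X1,X2,X3; rank = 3
Pivot set = {X1,X2,X3}, free = {X4,X5,X6}
RREF:
  r0: [   1    0    0    0    1   -2]
  r1: [   0    1    0    1    2   -2]
  r2: [   0    0    1    0    1   -1]
  r3: [   0    0    0    0    0    0]
Fix exponent of X5 at 1, X4 at 0, X6 at 0; solve each RREF row for its pivot's exponent:
  r0: exp(X1) + (1)·1 = 0 ⇒ exp(X1) = -1
  r1: exp(X2) + (2)·1 = 0 ⇒ exp(X2) = -2
  r2: exp(X3) + (1)·1 = 0 ⇒ exp(X3) = -1
Π_2 = X1^-1 · X2^-2 · X3^-1 · X5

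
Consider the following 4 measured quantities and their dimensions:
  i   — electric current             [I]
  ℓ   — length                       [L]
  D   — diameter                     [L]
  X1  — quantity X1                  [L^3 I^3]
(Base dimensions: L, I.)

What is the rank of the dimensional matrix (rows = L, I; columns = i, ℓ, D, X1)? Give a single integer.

Write exponents as rows L,I / cols i,ℓ,D,X1:
  L: [ 0  1  1  3]
  I: [ 1  0  0  3]
Echelon form has 2 nonzero rows (pivots: i,ℓ)

2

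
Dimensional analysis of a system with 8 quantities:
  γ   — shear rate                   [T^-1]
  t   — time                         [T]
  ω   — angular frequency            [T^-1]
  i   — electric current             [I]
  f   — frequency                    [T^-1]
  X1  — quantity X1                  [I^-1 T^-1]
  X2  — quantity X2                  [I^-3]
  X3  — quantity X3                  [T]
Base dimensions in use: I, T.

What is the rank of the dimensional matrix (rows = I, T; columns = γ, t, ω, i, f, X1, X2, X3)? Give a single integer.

2

Write exponents as rows I,T / cols γ,t,ω,i,f,X1,X2,X3:
  I: [ 0  0  0  1  0 -1 -3  0]
  T: [-1  1 -1  0 -1 -1  0  1]
Row reduction gives pivot columns γ,i; rank = 2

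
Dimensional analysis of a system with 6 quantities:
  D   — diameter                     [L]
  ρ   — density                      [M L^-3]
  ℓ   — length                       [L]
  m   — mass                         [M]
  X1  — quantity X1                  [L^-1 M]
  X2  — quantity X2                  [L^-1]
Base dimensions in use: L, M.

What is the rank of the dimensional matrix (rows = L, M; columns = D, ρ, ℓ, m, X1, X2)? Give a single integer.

Dimensional matrix (L×M by D×ρ×ℓ×m×X1×X2):
  L: [ 1 -3  1  0 -1 -1]
  M: [ 0  1  0  1  1  0]
Echelon form has 2 nonzero rows (pivots: D,ρ)

2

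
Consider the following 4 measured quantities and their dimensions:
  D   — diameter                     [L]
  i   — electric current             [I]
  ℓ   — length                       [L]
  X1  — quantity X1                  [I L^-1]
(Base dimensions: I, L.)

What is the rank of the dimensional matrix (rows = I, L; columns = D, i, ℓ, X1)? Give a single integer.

Dimensional matrix (I×L by D×i×ℓ×X1):
  I: [ 0  1  0  1]
  L: [ 1  0  1 -1]
RREF → pivots at {D,i} ⇒ r = 2

2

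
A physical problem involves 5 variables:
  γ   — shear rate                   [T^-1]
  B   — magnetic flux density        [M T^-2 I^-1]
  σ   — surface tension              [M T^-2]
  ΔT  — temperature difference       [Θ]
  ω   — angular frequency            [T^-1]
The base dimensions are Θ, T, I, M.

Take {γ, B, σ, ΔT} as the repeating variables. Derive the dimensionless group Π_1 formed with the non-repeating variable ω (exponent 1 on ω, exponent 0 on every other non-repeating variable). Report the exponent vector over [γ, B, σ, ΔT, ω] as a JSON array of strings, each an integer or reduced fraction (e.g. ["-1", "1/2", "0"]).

Dimensional matrix (Θ×T×I×M by γ×B×σ×ΔT×ω):
  Θ: [ 0  0  0  1  0]
  T: [-1 -2 -2  0 -1]
  I: [ 0 -1  0  0  0]
  M: [ 0  1  1  0  0]
Row reduction gives pivot columns γ,B,σ,ΔT; rank = 4
Repeat: γ,B,σ,ΔT; free: ω
RREF:
  r0: [   1    0    0    0    1]
  r1: [   0    1    0    0    0]
  r2: [   0    0    1    0    0]
  r3: [   0    0    0    1    0]
Fix exponent of ω at 1; solve each RREF row for its pivot's exponent:
  r0: exp(γ) + (1)·1 = 0 ⇒ exp(γ) = -1
  r1: exp(B) + (0)·1 = 0 ⇒ exp(B) = 0
  r2: exp(σ) + (0)·1 = 0 ⇒ exp(σ) = 0
  r3: exp(ΔT) + (0)·1 = 0 ⇒ exp(ΔT) = 0
Π_1 = γ^-1 · ω

["-1", "0", "0", "0", "1"]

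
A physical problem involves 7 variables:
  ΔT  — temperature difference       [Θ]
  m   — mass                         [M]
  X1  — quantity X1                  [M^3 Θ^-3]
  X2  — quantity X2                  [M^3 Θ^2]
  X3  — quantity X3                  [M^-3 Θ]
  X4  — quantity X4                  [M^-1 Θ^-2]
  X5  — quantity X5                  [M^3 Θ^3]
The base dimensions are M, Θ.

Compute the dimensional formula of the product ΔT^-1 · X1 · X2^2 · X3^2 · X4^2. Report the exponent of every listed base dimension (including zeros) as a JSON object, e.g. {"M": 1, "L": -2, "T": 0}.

Write exponents as rows M,Θ / cols ΔT,m,X1,X2,X3,X4,X5:
  M: [ 0  1  3  3 -3 -1  3]
  Θ: [ 1  0 -3  2  1 -2  3]
  [M]: (-1)·0+(1)·3+(2)·3+(2)·-3+(2)·-1 = 1
  [Θ]: (-1)·1+(1)·-3+(2)·2+(2)·1+(2)·-2 = -2
⇒ M Θ^-2

{"M": 1, "Θ": -2}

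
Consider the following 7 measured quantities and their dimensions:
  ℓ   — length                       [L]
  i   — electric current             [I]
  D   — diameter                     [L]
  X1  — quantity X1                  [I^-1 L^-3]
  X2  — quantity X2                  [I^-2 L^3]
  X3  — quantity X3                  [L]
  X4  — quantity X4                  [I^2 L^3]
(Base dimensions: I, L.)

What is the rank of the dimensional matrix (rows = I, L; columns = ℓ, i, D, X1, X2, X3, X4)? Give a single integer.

Exponent matrix [I,L] × [ℓ,i,D,X1,X2,X3,X4]:
  I: [ 0  1  0 -1 -2  0  2]
  L: [ 1  0  1 -3  3  1  3]
RREF → pivots at {ℓ,i} ⇒ r = 2

2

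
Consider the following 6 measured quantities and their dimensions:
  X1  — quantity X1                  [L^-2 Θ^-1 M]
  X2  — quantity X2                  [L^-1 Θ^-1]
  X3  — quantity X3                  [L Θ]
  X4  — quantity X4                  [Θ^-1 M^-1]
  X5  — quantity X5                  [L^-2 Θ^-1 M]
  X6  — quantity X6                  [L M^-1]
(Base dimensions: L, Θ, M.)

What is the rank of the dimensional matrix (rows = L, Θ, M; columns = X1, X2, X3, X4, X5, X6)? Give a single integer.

Dimensional matrix (L×Θ×M by X1×X2×X3×X4×X5×X6):
  L: [-2 -1  1  0 -2  1]
  Θ: [-1 -1  1 -1 -1  0]
  M: [ 1  0  0 -1  1 -1]
RREF → pivots at {X1,X2} ⇒ r = 2

2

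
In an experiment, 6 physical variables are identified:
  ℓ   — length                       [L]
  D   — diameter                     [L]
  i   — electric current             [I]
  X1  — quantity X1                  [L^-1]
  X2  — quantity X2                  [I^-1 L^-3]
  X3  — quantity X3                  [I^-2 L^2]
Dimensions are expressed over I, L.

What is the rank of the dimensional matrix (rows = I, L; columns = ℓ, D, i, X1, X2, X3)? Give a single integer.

2

Dimensional matrix (I×L by ℓ×D×i×X1×X2×X3):
  I: [ 0  0  1  0 -1 -2]
  L: [ 1  1  0 -1 -3  2]
RREF → pivots at {ℓ,i} ⇒ r = 2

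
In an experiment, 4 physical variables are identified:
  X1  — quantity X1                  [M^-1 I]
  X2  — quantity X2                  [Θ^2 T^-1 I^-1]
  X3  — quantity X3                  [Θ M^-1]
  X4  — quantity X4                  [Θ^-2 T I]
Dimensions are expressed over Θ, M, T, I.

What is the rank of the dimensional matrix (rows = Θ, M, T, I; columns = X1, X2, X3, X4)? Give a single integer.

Write exponents as rows Θ,M,T,I / cols X1,X2,X3,X4:
  Θ: [ 0  2  1 -2]
  M: [-1  0 -1  0]
  T: [ 0 -1  0  1]
  I: [ 1 -1  0  1]
Row reduction gives pivot columns X1,X2,X3; rank = 3

3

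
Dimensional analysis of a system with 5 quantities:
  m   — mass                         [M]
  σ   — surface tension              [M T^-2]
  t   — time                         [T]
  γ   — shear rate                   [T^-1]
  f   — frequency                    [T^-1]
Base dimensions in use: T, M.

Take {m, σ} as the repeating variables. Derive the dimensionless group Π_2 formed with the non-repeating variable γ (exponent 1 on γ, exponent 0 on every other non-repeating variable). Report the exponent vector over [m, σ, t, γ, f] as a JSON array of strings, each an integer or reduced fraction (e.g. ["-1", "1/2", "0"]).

Exponent matrix [T,M] × [m,σ,t,γ,f]:
  T: [ 0 -2  1 -1 -1]
  M: [ 1  1  0  0  0]
Row reduction gives pivot columns m,σ; rank = 2
Repeat: m,σ; free: t,γ,f
RREF:
  r0: [   1    0  1/2 -1/2 -1/2]
  r1: [   0    1 -1/2  1/2  1/2]
Fix exponent of γ at 1, t at 0, f at 0; solve each RREF row for its pivot's exponent:
  r0: exp(m) + (-1/2)·1 = 0 ⇒ exp(m) = 1/2
  r1: exp(σ) + (1/2)·1 = 0 ⇒ exp(σ) = -1/2
Π_2 = m^(1/2) · σ^(-1/2) · γ

["1/2", "-1/2", "0", "1", "0"]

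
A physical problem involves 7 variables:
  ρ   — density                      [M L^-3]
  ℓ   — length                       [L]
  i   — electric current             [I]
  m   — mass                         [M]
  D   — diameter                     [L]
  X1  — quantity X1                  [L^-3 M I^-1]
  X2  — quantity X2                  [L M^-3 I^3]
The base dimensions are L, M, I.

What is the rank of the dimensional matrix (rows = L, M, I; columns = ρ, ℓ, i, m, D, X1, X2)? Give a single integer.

3

Write exponents as rows L,M,I / cols ρ,ℓ,i,m,D,X1,X2:
  L: [-3  1  0  0  1 -3  1]
  M: [ 1  0  0  1  0  1 -3]
  I: [ 0  0  1  0  0 -1  3]
Row reduction gives pivot columns ρ,ℓ,i; rank = 3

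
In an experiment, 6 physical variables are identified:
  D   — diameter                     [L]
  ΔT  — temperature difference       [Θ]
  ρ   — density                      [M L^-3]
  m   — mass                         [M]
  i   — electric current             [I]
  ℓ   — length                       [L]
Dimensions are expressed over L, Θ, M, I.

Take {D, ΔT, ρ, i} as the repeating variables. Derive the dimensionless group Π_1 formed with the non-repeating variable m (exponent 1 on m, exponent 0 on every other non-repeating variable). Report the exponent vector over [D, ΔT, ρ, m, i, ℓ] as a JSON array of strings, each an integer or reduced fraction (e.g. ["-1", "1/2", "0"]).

Dimensional matrix (L×Θ×M×I by D×ΔT×ρ×m×i×ℓ):
  L: [ 1  0 -3  0  0  1]
  Θ: [ 0  1  0  0  0  0]
  M: [ 0  0  1  1  0  0]
  I: [ 0  0  0  0  1  0]
RREF → pivots at {D,ΔT,ρ,i} ⇒ r = 4
Repeat: D,ΔT,ρ,i; free: m,ℓ
RREF:
  r0: [   1    0    0    3    0    1]
  r1: [   0    1    0    0    0    0]
  r2: [   0    0    1    1    0    0]
  r3: [   0    0    0    0    1    0]
Fix exponent of m at 1, ℓ at 0; solve each RREF row for its pivot's exponent:
  r0: exp(D) + (3)·1 = 0 ⇒ exp(D) = -3
  r1: exp(ΔT) + (0)·1 = 0 ⇒ exp(ΔT) = 0
  r2: exp(ρ) + (1)·1 = 0 ⇒ exp(ρ) = -1
  r3: exp(i) + (0)·1 = 0 ⇒ exp(i) = 0
Π_1 = D^-3 · ρ^-1 · m

["-3", "0", "-1", "1", "0", "0"]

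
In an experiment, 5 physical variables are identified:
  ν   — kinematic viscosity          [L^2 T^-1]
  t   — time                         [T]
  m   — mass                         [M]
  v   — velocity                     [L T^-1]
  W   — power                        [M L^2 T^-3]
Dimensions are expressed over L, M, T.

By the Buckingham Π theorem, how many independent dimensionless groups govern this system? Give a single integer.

2

Exponent matrix [L,M,T] × [ν,t,m,v,W]:
  L: [ 2  0  0  1  2]
  M: [ 0  0  1  0  1]
  T: [-1  1  0 -1 -3]
RREF → pivots at {ν,t,m} ⇒ r = 3
5 vars − rank 3 = 2 Π groups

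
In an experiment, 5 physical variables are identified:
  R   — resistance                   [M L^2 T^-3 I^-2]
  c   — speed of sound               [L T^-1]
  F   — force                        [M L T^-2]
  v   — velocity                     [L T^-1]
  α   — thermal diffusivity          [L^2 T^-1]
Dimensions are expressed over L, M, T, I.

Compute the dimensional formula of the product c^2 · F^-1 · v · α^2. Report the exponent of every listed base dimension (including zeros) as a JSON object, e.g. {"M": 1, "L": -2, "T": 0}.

{"L": 6, "M": -1, "T": -3, "I": 0}

Exponent matrix [L,M,T,I] × [R,c,F,v,α]:
  L: [ 2  1  1  1  2]
  M: [ 1  0  1  0  0]
  T: [-3 -1 -2 -1 -1]
  I: [-2  0  0  0  0]
  [L]: (2)·1+(-1)·1+(1)·1+(2)·2 = 6
  [M]: (2)·0+(-1)·1+(1)·0+(2)·0 = -1
  [T]: (2)·-1+(-1)·-2+(1)·-1+(2)·-1 = -3
  [I]: (2)·0+(-1)·0+(1)·0+(2)·0 = 0
⇒ L^6 M^-1 T^-3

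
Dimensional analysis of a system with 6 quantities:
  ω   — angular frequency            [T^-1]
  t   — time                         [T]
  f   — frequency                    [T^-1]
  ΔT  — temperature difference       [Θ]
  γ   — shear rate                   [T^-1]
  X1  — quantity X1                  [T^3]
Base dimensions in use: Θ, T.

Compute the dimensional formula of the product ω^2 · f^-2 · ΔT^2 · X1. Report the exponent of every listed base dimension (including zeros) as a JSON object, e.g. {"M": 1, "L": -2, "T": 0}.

Write exponents as rows Θ,T / cols ω,t,f,ΔT,γ,X1:
  Θ: [ 0  0  0  1  0  0]
  T: [-1  1 -1  0 -1  3]
  [Θ]: (2)·0+(-2)·0+(2)·1+(1)·0 = 2
  [T]: (2)·-1+(-2)·-1+(2)·0+(1)·3 = 3
⇒ Θ^2 T^3

{"Θ": 2, "T": 3}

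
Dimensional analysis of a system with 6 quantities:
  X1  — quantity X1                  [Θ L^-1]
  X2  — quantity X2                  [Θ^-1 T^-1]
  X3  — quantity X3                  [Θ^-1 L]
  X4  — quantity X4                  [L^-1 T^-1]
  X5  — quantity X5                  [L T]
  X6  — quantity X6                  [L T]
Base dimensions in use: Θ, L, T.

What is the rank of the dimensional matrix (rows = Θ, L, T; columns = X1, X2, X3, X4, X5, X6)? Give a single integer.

Dimensional matrix (Θ×L×T by X1×X2×X3×X4×X5×X6):
  Θ: [ 1 -1 -1  0  0  0]
  L: [-1  0  1 -1  1  1]
  T: [ 0 -1  0 -1  1  1]
RREF → pivots at {X1,X2} ⇒ r = 2

2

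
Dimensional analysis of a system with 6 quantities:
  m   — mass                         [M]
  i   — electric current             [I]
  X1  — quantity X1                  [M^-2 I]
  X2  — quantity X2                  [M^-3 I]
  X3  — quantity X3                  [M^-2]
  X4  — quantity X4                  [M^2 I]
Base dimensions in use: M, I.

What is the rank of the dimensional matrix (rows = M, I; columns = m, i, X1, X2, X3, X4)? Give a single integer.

Write exponents as rows M,I / cols m,i,X1,X2,X3,X4:
  M: [ 1  0 -2 -3 -2  2]
  I: [ 0  1  1  1  0  1]
Row reduction gives pivot columns m,i; rank = 2

2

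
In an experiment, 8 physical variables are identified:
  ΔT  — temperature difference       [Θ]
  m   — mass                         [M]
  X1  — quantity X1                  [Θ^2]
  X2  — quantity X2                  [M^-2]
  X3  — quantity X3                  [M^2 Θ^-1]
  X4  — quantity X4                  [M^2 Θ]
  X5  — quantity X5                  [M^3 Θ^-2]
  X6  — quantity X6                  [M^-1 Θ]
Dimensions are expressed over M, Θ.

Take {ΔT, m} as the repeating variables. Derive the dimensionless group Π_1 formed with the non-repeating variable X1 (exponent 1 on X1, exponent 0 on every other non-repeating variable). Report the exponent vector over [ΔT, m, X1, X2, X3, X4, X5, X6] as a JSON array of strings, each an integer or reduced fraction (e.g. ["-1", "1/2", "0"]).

Exponent matrix [M,Θ] × [ΔT,m,X1,X2,X3,X4,X5,X6]:
  M: [ 0  1  0 -2  2  2  3 -1]
  Θ: [ 1  0  2  0 -1  1 -2  1]
RREF → pivots at {ΔT,m} ⇒ r = 2
Pivot set = {ΔT,m}, free = {X1,X2,X3,X4,X5,X6}
RREF:
  r0: [   1    0    2    0   -1    1   -2    1]
  r1: [   0    1    0   -2    2    2    3   -1]
Fix exponent of X1 at 1, X2 at 0, X3 at 0, X4 at 0, X5 at 0, X6 at 0; solve each RREF row for its pivot's exponent:
  r0: exp(ΔT) + (2)·1 = 0 ⇒ exp(ΔT) = -2
  r1: exp(m) + (0)·1 = 0 ⇒ exp(m) = 0
Π_1 = ΔT^-2 · X1

["-2", "0", "1", "0", "0", "0", "0", "0"]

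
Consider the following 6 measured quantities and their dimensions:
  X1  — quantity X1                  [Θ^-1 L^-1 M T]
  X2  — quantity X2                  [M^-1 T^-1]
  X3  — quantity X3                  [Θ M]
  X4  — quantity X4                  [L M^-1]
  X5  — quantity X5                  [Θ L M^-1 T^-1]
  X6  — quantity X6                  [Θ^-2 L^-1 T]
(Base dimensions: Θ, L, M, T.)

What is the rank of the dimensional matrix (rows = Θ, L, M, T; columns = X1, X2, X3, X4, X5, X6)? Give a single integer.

Write exponents as rows Θ,L,M,T / cols X1,X2,X3,X4,X5,X6:
  Θ: [-1  0  1  0  1 -2]
  L: [-1  0  0  1  1 -1]
  M: [ 1 -1  1 -1 -1  0]
  T: [ 1 -1  0  0 -1  1]
Row reduction gives pivot columns X1,X2,X3; rank = 3

3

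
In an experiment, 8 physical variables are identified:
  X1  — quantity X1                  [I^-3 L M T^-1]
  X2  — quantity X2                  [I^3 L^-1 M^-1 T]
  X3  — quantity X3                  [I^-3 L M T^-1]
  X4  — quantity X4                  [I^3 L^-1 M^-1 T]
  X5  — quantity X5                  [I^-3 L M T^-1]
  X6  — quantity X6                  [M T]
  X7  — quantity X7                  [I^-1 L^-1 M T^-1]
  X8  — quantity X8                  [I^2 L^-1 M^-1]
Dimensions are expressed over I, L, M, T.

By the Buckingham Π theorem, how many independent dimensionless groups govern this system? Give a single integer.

5

Exponent matrix [I,L,M,T] × [X1,X2,X3,X4,X5,X6,X7,X8]:
  I: [-3  3 -3  3 -3  0 -1  2]
  L: [ 1 -1  1 -1  1  0 -1 -1]
  M: [ 1 -1  1 -1  1  1  1 -1]
  T: [-1  1 -1  1 -1  1 -1  0]
Echelon form has 3 nonzero rows (pivots: X1,X6,X7)
8 vars − rank 3 = 5 Π groups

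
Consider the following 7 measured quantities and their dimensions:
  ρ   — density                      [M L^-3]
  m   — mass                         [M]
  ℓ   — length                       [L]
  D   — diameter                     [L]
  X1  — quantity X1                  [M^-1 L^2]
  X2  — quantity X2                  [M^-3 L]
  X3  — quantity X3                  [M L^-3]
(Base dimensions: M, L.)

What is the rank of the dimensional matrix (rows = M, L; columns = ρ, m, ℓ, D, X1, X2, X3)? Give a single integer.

2

Write exponents as rows M,L / cols ρ,m,ℓ,D,X1,X2,X3:
  M: [ 1  1  0  0 -1 -3  1]
  L: [-3  0  1  1  2  1 -3]
Echelon form has 2 nonzero rows (pivots: ρ,m)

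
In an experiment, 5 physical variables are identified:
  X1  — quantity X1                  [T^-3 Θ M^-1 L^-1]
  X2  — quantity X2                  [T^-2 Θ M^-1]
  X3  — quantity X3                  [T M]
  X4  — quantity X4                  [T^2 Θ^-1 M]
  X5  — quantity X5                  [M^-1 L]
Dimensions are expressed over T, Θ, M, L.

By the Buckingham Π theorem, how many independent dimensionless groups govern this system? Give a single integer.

Dimensional matrix (T×Θ×M×L by X1×X2×X3×X4×X5):
  T: [-3 -2  1  2  0]
  Θ: [ 1  1  0 -1  0]
  M: [-1 -1  1  1 -1]
  L: [-1  0  0  0  1]
Row reduction gives pivot columns X1,X2,X3; rank = 3
5 vars − rank 3 = 2 Π groups

2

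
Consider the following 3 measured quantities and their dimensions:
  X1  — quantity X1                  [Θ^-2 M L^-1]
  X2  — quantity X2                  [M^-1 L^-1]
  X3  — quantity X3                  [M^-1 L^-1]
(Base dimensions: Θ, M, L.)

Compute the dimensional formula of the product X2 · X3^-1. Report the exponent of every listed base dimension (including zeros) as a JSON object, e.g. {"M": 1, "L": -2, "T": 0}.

Write exponents as rows Θ,M,L / cols X1,X2,X3:
  Θ: [-2  0  0]
  M: [ 1 -1 -1]
  L: [-1 -1 -1]
  [Θ]: (1)·0+(-1)·0 = 0
  [M]: (1)·-1+(-1)·-1 = 0
  [L]: (1)·-1+(-1)·-1 = 0
⇒ 1 (dimensionless)

{"Θ": 0, "M": 0, "L": 0}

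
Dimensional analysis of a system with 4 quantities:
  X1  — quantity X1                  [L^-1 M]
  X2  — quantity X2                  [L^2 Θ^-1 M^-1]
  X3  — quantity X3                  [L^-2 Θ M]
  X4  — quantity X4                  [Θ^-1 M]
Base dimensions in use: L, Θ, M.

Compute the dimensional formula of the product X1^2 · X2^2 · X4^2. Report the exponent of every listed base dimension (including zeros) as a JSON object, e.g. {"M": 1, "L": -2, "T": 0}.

Dimensional matrix (L×Θ×M by X1×X2×X3×X4):
  L: [-1  2 -2  0]
  Θ: [ 0 -1  1 -1]
  M: [ 1 -1  1  1]
  [L]: (2)·-1+(2)·2+(2)·0 = 2
  [Θ]: (2)·0+(2)·-1+(2)·-1 = -4
  [M]: (2)·1+(2)·-1+(2)·1 = 2
⇒ L^2 Θ^-4 M^2

{"L": 2, "Θ": -4, "M": 2}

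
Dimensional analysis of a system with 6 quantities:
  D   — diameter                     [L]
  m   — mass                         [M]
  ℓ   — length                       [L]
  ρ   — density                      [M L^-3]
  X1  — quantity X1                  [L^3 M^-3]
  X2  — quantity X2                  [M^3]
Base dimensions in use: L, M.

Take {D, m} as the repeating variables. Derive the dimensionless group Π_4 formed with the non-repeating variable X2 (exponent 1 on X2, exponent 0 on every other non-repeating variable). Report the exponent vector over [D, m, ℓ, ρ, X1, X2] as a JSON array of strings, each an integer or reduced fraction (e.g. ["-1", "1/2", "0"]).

Dimensional matrix (L×M by D×m×ℓ×ρ×X1×X2):
  L: [ 1  0  1 -3  3  0]
  M: [ 0  1  0  1 -3  3]
RREF → pivots at {D,m} ⇒ r = 2
Pivot set = {D,m}, free = {ℓ,ρ,X1,X2}
RREF:
  r0: [   1    0    1   -3    3    0]
  r1: [   0    1    0    1   -3    3]
Fix exponent of X2 at 1, ℓ at 0, ρ at 0, X1 at 0; solve each RREF row for its pivot's exponent:
  r0: exp(D) + (0)·1 = 0 ⇒ exp(D) = 0
  r1: exp(m) + (3)·1 = 0 ⇒ exp(m) = -3
Π_4 = m^-3 · X2

["0", "-3", "0", "0", "0", "1"]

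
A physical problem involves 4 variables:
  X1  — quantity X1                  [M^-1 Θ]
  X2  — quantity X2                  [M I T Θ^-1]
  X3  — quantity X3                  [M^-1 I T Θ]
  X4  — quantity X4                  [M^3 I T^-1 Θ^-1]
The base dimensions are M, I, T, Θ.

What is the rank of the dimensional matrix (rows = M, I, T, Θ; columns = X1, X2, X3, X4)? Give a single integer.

Write exponents as rows M,I,T,Θ / cols X1,X2,X3,X4:
  M: [-1  1 -1  3]
  I: [ 0  1  1  1]
  T: [ 0  1  1 -1]
  Θ: [ 1 -1  1 -1]
RREF → pivots at {X1,X2,X4} ⇒ r = 3

3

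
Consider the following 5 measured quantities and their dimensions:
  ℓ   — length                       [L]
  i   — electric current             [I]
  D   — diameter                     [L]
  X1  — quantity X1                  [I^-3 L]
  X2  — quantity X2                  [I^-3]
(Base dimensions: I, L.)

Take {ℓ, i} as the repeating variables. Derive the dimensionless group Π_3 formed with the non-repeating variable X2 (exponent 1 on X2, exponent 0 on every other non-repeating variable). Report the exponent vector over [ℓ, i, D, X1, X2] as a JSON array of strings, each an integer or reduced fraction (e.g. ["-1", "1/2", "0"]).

["0", "3", "0", "0", "1"]

Dimensional matrix (I×L by ℓ×i×D×X1×X2):
  I: [ 0  1  0 -3 -3]
  L: [ 1  0  1  1  0]
Row reduction gives pivot columns ℓ,i; rank = 2
Pivot set = {ℓ,i}, free = {D,X1,X2}
RREF:
  r0: [   1    0    1    1    0]
  r1: [   0    1    0   -3   -3]
Fix exponent of X2 at 1, D at 0, X1 at 0; solve each RREF row for its pivot's exponent:
  r0: exp(ℓ) + (0)·1 = 0 ⇒ exp(ℓ) = 0
  r1: exp(i) + (-3)·1 = 0 ⇒ exp(i) = 3
Π_3 = i^3 · X2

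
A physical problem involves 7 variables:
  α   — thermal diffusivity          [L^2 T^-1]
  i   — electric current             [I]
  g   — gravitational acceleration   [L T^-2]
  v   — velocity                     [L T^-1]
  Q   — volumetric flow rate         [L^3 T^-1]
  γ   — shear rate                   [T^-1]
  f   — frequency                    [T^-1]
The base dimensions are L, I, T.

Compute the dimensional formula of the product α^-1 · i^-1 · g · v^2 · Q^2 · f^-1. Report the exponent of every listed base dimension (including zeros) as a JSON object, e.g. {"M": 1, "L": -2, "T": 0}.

Dimensional matrix (L×I×T by α×i×g×v×Q×γ×f):
  L: [ 2  0  1  1  3  0  0]
  I: [ 0  1  0  0  0  0  0]
  T: [-1  0 -2 -1 -1 -1 -1]
  [L]: (-1)·2+(-1)·0+(1)·1+(2)·1+(2)·3+(-1)·0 = 7
  [I]: (-1)·0+(-1)·1+(1)·0+(2)·0+(2)·0+(-1)·0 = -1
  [T]: (-1)·-1+(-1)·0+(1)·-2+(2)·-1+(2)·-1+(-1)·-1 = -4
⇒ L^7 I^-1 T^-4

{"L": 7, "I": -1, "T": -4}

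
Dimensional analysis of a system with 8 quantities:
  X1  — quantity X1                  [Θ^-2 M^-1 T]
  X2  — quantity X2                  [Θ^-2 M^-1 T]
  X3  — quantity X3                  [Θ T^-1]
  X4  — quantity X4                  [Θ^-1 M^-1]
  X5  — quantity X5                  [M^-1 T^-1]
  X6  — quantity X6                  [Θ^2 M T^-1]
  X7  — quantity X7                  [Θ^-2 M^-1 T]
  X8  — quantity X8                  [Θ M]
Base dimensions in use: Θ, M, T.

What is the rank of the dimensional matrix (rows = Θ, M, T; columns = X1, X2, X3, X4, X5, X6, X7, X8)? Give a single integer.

Exponent matrix [Θ,M,T] × [X1,X2,X3,X4,X5,X6,X7,X8]:
  Θ: [-2 -2  1 -1  0  2 -2  1]
  M: [-1 -1  0 -1 -1  1 -1  1]
  T: [ 1  1 -1  0 -1 -1  1  0]
Row reduction gives pivot columns X1,X3; rank = 2

2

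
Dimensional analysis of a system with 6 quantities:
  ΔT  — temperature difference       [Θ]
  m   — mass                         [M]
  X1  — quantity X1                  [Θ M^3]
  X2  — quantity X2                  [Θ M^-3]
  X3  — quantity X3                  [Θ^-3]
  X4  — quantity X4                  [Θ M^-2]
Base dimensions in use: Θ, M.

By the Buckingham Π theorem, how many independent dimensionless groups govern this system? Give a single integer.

4

Write exponents as rows Θ,M / cols ΔT,m,X1,X2,X3,X4:
  Θ: [ 1  0  1  1 -3  1]
  M: [ 0  1  3 -3  0 -2]
Echelon form has 2 nonzero rows (pivots: ΔT,m)
Π count = n − r = 6 − 2 = 4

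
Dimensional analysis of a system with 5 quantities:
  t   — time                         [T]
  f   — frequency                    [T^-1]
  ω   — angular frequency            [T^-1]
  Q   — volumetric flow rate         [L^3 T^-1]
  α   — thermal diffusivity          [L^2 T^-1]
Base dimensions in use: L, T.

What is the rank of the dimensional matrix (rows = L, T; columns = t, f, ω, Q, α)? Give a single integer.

2

Exponent matrix [L,T] × [t,f,ω,Q,α]:
  L: [ 0  0  0  3  2]
  T: [ 1 -1 -1 -1 -1]
Echelon form has 2 nonzero rows (pivots: t,Q)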